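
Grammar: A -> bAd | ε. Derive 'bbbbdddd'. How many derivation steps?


Derivation: A => bAd => bbAdd => bbbAddd => bbbbAdddd => bbbbdddd
Steps: 5


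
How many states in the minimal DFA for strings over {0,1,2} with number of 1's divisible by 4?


Track (count of 1) mod 4: states 0..3, accept at 0
Minimal DFA: 4 states


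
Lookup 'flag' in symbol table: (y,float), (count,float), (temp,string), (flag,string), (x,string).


Lookup 'flag' → type string


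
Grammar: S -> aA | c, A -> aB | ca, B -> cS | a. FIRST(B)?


Per alternative of B: FIRST(cS) = {c}; FIRST(a) = {a}
FIRST(B) = {a, c}


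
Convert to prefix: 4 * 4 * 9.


left-to-right (same/higher precedence on left): tree is (* (* 4 4) 9)
Prefix: * * 4 4 9


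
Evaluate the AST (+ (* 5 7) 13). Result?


Evaluate inner: (* 5 7) = 35
Evaluate root: (+ 35 13) = 48
Result: 48


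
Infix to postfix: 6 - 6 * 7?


* has higher precedence, evaluate 6*7 first
Postfix: 6 6 7 * -


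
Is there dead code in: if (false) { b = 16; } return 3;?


condition is constant false, so the whole block is unreachable
Dead: 'if (false) { b = 16; }'


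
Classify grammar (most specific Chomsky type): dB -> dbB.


LHS has context (more than one symbol) and |LHS| ≤ |RHS|
Classification: Type 1 (Context-Sensitive)


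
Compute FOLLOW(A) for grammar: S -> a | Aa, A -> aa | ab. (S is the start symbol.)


$ ∈ FOLLOW(S). For each A -> αBβ: add FIRST(β)\{ε} to FOLLOW(B); if β nullable, add FOLLOW(A).
FOLLOW(A) = {a}


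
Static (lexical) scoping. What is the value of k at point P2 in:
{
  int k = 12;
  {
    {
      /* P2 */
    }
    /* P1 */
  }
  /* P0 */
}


P2's block does not declare k; resolves to the enclosing declaration at depth 0
k = 12


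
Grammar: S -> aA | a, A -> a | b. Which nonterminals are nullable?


A nonterminal is nullable iff some alternative derives ε (directly, or every symbol in it is nullable)
Nullable: {}


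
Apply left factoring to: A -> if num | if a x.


Common prefix: 'if'
Factored: A -> if A', A' -> num | a x


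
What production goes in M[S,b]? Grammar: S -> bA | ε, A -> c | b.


For [S, b]: 'b' ∈ FIRST(bA)
Entry: S -> bA


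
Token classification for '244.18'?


Pattern: digits with a decimal point
Type: FLOAT_LITERAL


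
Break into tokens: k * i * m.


Scan left to right, longest-match per lexeme
Tokens: ID(k), OP(*), ID(i), OP(*), ID(m)


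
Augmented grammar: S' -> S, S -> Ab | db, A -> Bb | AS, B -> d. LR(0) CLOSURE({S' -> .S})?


Start: S' -> .S
For each item with dot before a nonterminal B, add B -> .γ for every B-production
Closure: [S' -> .S, S -> .Ab, S -> .db, A -> .Bb, A -> .AS, B -> .d]


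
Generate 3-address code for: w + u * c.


Break into single-operator statements:
t1 = u * c
t2 = w + t1


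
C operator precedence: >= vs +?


'+' is additive (level 9); '>=' is relational (level 7)
Higher level binds tighter
'+' has higher precedence than '>='


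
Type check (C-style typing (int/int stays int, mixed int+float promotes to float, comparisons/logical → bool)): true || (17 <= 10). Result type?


Operand types: bool || bool
Rule: logical operators take bool operands and yield bool
Result type: bool


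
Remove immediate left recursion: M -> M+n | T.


Left-recursive alternatives: M+n; non-recursive: T
Introduce M': M -> TM', M' -> +nM' | ε


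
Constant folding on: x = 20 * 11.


20 * 11 = 220 at compile time
Optimized: x = 220


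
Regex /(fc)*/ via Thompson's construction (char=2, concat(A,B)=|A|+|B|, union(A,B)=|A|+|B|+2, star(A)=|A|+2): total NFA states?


Syntax tree has 2 char leaf(s), 0 union(s), 1 star(s)
chars contribute 2×2 = 4; each union adds +2; each star adds +2
Total: 4 + 0 + 2 = 6 states


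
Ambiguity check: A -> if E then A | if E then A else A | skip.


dangling else: 'if E then if E then skip else skip' parses two ways
Ambiguous


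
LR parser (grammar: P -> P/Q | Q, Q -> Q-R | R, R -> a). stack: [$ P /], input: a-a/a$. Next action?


no handle ('P/' is not any RHS); shift 'a'
Action: shift


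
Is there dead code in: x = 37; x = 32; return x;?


first assignment to x is overwritten before any read
Dead: 'x = 37'


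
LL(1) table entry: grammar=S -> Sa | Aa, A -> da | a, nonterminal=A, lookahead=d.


For [A, d]: 'd' ∈ FIRST(da)
Entry: A -> da


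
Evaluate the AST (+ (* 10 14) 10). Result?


Evaluate inner: (* 10 14) = 140
Evaluate root: (+ 140 10) = 150
Result: 150


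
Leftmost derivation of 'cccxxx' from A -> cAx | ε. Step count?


Derivation: A => cAx => ccAxx => cccAxxx => cccxxx
Steps: 4


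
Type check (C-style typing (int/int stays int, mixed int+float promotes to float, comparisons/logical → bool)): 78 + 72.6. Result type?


Operand types: int + float
Rule: mixed int/float promotes to float; int/int stays int
Result type: float


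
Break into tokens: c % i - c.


Scan left to right, longest-match per lexeme
Tokens: ID(c), OP(%), ID(i), OP(-), ID(c)


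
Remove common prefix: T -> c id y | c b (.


Common prefix: 'c'
Factored: T -> c T', T' -> id y | b (


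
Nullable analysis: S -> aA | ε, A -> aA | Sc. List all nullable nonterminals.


A nonterminal is nullable iff some alternative derives ε (directly, or every symbol in it is nullable)
Nullable: {S}


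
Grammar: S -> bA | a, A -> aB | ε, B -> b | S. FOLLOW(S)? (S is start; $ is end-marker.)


$ ∈ FOLLOW(S). For each A -> αBβ: add FIRST(β)\{ε} to FOLLOW(B); if β nullable, add FOLLOW(A).
FOLLOW(S) = {$}


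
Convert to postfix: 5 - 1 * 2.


* has higher precedence, evaluate 1*2 first
Postfix: 5 1 2 * -


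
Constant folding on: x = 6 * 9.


6 * 9 = 54 at compile time
Optimized: x = 54


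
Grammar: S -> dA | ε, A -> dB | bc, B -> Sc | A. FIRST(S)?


Per alternative of S: FIRST(dA) = {d}; FIRST(ε) = {ε}
FIRST(S) = {d, ε}


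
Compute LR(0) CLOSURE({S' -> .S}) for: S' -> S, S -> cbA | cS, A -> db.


Start: S' -> .S
For each item with dot before a nonterminal B, add B -> .γ for every B-production
Closure: [S' -> .S, S -> .cbA, S -> .cS]


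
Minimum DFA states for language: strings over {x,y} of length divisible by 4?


Track length mod 4: states 0..3, accept at 0
Minimal DFA: 4 states


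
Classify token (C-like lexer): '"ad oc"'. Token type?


Pattern: double-quoted sequence
Type: STRING_LITERAL


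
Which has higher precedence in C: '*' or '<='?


'*' is multiplicative (level 10); '<=' is relational (level 7)
Higher level binds tighter
'*' has higher precedence than '<='


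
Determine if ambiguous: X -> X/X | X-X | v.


'v/v-v' has two parse trees (no precedence encoded between / and -)
Ambiguous


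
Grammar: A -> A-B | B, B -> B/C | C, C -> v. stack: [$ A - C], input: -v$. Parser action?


'C' (not preceded by B/) is the handle for B -> C
Action: reduce (B -> C)


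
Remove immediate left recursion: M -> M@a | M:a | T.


Left-recursive alternatives: M@a, M:a; non-recursive: T
Introduce M': M -> TM', M' -> @aM' | :aM' | ε


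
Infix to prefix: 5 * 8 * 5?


left-to-right (same/higher precedence on left): tree is (* (* 5 8) 5)
Prefix: * * 5 8 5


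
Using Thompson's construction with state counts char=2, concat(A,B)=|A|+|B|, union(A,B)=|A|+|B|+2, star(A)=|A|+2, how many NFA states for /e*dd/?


Syntax tree has 3 char leaf(s), 0 union(s), 1 star(s)
chars contribute 3×2 = 6; each union adds +2; each star adds +2
Total: 6 + 0 + 2 = 8 states


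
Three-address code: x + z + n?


Break into single-operator statements:
t1 = x + z
t2 = t1 + n


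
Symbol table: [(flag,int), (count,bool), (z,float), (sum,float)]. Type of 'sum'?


Lookup 'sum' → type float


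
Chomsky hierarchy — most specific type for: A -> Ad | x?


Left-linear: every RHS is a terminal or one nonterminal followed by a terminal
Classification: Type 3 (Regular)


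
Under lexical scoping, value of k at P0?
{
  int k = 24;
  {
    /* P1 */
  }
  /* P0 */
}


k declared in the same block as P0
k = 24


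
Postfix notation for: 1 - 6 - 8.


Left to right (same or higher precedence on left)
Postfix: 1 6 - 8 -


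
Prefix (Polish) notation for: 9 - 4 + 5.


left-to-right (same/higher precedence on left): tree is (+ (- 9 4) 5)
Prefix: + - 9 4 5


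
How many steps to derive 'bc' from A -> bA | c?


Derivation: A => bA => bc
Steps: 2


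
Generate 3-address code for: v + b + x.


Break into single-operator statements:
t1 = v + b
t2 = t1 + x


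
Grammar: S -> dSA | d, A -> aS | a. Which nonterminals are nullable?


A nonterminal is nullable iff some alternative derives ε (directly, or every symbol in it is nullable)
Nullable: {}


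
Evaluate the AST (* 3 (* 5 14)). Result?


Evaluate inner: (* 5 14) = 70
Evaluate root: (* 3 70) = 210
Result: 210


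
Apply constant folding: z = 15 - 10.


15 - 10 = 5 at compile time
Optimized: z = 5


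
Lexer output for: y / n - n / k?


Scan left to right, longest-match per lexeme
Tokens: ID(y), OP(/), ID(n), OP(-), ID(n), OP(/), ID(k)


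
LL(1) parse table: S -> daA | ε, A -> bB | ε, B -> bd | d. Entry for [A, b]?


For [A, b]: 'b' ∈ FIRST(bB)
Entry: A -> bB


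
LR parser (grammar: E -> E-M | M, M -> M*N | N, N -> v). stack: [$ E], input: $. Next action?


start symbol E on stack, input exhausted
Action: accept


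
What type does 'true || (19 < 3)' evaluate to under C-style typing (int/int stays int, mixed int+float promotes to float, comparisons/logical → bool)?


Operand types: bool || bool
Rule: logical operators take bool operands and yield bool
Result type: bool


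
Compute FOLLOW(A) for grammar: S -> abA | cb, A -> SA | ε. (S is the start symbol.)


$ ∈ FOLLOW(S). For each A -> αBβ: add FIRST(β)\{ε} to FOLLOW(B); if β nullable, add FOLLOW(A).
FOLLOW(A) = {$, a, c}


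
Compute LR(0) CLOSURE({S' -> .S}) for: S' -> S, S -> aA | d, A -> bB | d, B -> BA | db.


Start: S' -> .S
For each item with dot before a nonterminal B, add B -> .γ for every B-production
Closure: [S' -> .S, S -> .aA, S -> .d]


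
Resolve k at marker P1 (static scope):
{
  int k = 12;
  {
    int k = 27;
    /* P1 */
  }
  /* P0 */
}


k declared in the same block as P1
k = 27


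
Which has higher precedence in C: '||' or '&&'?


'&&' is logical AND (level 2); '||' is logical OR (level 1)
Higher level binds tighter
'&&' has higher precedence than '||'


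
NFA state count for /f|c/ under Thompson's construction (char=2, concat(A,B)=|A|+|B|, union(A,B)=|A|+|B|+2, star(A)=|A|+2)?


Syntax tree has 2 char leaf(s), 1 union(s), 0 star(s)
chars contribute 2×2 = 4; each union adds +2; each star adds +2
Total: 4 + 2 + 0 = 6 states


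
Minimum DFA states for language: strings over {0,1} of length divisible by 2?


Track length mod 2: states 0..1, accept at 0
Minimal DFA: 2 states


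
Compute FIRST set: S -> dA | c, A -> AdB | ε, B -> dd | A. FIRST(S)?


Per alternative of S: FIRST(dA) = {d}; FIRST(c) = {c}
FIRST(S) = {c, d}


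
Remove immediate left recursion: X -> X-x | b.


Left-recursive alternatives: X-x; non-recursive: b
Introduce X': X -> bX', X' -> -xX' | ε


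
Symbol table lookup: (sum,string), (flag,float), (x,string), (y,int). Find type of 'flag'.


Lookup 'flag' → type float


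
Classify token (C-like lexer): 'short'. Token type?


Pattern: reserved word
Type: KEYWORD


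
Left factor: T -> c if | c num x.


Common prefix: 'c'
Factored: T -> c T', T' -> if | num x


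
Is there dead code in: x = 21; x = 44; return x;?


first assignment to x is overwritten before any read
Dead: 'x = 21'


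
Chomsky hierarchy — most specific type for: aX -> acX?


LHS has context (more than one symbol) and |LHS| ≤ |RHS|
Classification: Type 1 (Context-Sensitive)


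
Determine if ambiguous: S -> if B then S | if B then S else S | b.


dangling else: 'if B then if B then b else b' parses two ways
Ambiguous


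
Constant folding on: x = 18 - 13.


18 - 13 = 5 at compile time
Optimized: x = 5


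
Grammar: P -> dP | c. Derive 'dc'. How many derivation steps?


Derivation: P => dP => dc
Steps: 2


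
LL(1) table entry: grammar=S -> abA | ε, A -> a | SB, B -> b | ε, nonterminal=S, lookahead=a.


For [S, a]: 'a' ∈ FIRST(abA)
Entry: S -> abA


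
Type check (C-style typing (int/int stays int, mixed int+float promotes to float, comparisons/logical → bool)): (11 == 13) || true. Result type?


Operand types: bool || bool
Rule: logical operators take bool operands and yield bool
Result type: bool


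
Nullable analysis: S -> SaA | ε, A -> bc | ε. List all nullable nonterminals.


A nonterminal is nullable iff some alternative derives ε (directly, or every symbol in it is nullable)
Nullable: {A, S}


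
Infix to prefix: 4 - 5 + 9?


left-to-right (same/higher precedence on left): tree is (+ (- 4 5) 9)
Prefix: + - 4 5 9


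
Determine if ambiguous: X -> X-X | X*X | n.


'n-n*n' has two parse trees (no precedence encoded between - and *)
Ambiguous


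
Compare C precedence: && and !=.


'!=' is equality (level 6); '&&' is logical AND (level 2)
Higher level binds tighter
'!=' has higher precedence than '&&'


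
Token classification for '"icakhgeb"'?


Pattern: double-quoted sequence
Type: STRING_LITERAL


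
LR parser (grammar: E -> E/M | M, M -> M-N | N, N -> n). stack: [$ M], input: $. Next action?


lookahead ∉ {-} so M won't extend; reduce E -> M
Action: reduce (E -> M)


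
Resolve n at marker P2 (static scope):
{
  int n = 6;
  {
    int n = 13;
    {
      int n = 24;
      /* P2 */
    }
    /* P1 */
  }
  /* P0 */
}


n declared in the same block as P2
n = 24


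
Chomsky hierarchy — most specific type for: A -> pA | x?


Right-linear: every RHS is a terminal or a terminal followed by one nonterminal
Classification: Type 3 (Regular)


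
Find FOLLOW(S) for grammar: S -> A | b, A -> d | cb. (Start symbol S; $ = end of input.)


$ ∈ FOLLOW(S). For each A -> αBβ: add FIRST(β)\{ε} to FOLLOW(B); if β nullable, add FOLLOW(A).
FOLLOW(S) = {$}


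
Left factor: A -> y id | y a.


Common prefix: 'y'
Factored: A -> y A', A' -> id | a


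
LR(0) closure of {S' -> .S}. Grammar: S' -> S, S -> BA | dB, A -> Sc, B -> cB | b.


Start: S' -> .S
For each item with dot before a nonterminal B, add B -> .γ for every B-production
Closure: [S' -> .S, S -> .BA, S -> .dB, B -> .cB, B -> .b]


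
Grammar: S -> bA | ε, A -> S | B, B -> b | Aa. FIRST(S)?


Per alternative of S: FIRST(bA) = {b}; FIRST(ε) = {ε}
FIRST(S) = {b, ε}


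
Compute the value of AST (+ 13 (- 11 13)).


Evaluate inner: (- 11 13) = -2
Evaluate root: (+ 13 -2) = 11
Result: 11


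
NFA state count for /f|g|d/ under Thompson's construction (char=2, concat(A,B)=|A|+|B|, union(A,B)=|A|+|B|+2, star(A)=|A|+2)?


Syntax tree has 3 char leaf(s), 2 union(s), 0 star(s)
chars contribute 3×2 = 6; each union adds +2; each star adds +2
Total: 6 + 4 + 0 = 10 states


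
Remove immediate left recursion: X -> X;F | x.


Left-recursive alternatives: X;F; non-recursive: x
Introduce X': X -> xX', X' -> ;FX' | ε


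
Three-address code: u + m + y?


Break into single-operator statements:
t1 = u + m
t2 = t1 + y


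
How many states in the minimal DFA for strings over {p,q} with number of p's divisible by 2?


Track (count of p) mod 2: states 0..1, accept at 0
Minimal DFA: 2 states


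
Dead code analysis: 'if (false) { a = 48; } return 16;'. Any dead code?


condition is constant false, so the whole block is unreachable
Dead: 'if (false) { a = 48; }'


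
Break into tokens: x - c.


Scan left to right, longest-match per lexeme
Tokens: ID(x), OP(-), ID(c)


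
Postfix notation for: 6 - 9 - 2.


Left to right (same or higher precedence on left)
Postfix: 6 9 - 2 -


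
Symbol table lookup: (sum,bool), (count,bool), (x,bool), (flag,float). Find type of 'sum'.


Lookup 'sum' → type bool


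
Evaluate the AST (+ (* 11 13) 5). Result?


Evaluate inner: (* 11 13) = 143
Evaluate root: (+ 143 5) = 148
Result: 148


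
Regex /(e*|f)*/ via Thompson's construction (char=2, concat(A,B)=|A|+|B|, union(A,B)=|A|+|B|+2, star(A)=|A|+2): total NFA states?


Syntax tree has 2 char leaf(s), 1 union(s), 2 star(s)
chars contribute 2×2 = 4; each union adds +2; each star adds +2
Total: 4 + 2 + 4 = 10 states


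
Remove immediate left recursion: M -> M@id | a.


Left-recursive alternatives: M@id; non-recursive: a
Introduce M': M -> aM', M' -> @idM' | ε


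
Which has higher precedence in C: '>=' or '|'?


'>=' is relational (level 7); '|' is bitwise OR (level 3)
Higher level binds tighter
'>=' has higher precedence than '|'


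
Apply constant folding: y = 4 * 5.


4 * 5 = 20 at compile time
Optimized: y = 20


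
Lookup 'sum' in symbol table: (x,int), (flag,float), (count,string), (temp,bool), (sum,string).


Lookup 'sum' → type string


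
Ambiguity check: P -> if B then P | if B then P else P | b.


dangling else: 'if B then if B then b else b' parses two ways
Ambiguous


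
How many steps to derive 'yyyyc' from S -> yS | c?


Derivation: S => yS => yyS => yyyS => yyyyS => yyyyc
Steps: 5


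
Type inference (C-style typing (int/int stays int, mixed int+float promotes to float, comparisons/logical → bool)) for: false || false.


Operand types: bool || bool
Rule: logical operators take bool operands and yield bool
Result type: bool


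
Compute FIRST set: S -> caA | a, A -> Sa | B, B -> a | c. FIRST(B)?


Per alternative of B: FIRST(a) = {a}; FIRST(c) = {c}
FIRST(B) = {a, c}


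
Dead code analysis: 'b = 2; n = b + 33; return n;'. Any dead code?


b is read by n's definition; n is returned
No dead code


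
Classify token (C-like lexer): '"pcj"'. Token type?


Pattern: double-quoted sequence
Type: STRING_LITERAL


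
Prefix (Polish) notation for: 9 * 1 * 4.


left-to-right (same/higher precedence on left): tree is (* (* 9 1) 4)
Prefix: * * 9 1 4


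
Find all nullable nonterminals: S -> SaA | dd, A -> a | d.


A nonterminal is nullable iff some alternative derives ε (directly, or every symbol in it is nullable)
Nullable: {}


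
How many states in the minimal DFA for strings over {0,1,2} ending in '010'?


Track the longest suffix of input matching a prefix of '010': 4 classes (prefixes of length 0..3)
Minimal DFA: 4 states


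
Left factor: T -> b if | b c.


Common prefix: 'b'
Factored: T -> b T', T' -> if | c


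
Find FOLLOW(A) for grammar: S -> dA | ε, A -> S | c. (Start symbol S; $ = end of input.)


$ ∈ FOLLOW(S). For each A -> αBβ: add FIRST(β)\{ε} to FOLLOW(B); if β nullable, add FOLLOW(A).
FOLLOW(A) = {$}


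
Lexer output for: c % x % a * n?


Scan left to right, longest-match per lexeme
Tokens: ID(c), OP(%), ID(x), OP(%), ID(a), OP(*), ID(n)


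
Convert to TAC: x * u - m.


Break into single-operator statements:
t1 = x * u
t2 = t1 - m


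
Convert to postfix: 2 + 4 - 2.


Left to right (same or higher precedence on left)
Postfix: 2 4 + 2 -


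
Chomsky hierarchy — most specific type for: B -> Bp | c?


Left-linear: every RHS is a terminal or one nonterminal followed by a terminal
Classification: Type 3 (Regular)


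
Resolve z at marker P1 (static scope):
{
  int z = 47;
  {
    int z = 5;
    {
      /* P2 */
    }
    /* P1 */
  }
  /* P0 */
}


z declared in the same block as P1
z = 5


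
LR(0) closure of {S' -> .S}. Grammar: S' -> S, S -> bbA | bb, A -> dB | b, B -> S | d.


Start: S' -> .S
For each item with dot before a nonterminal B, add B -> .γ for every B-production
Closure: [S' -> .S, S -> .bbA, S -> .bb]


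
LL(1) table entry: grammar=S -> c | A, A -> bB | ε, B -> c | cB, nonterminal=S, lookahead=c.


For [S, c]: 'c' ∈ FIRST(c)
Entry: S -> c


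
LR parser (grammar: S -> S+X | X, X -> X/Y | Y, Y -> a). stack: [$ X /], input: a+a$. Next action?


no handle; shift 'a'
Action: shift


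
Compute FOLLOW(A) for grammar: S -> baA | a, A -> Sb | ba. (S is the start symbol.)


$ ∈ FOLLOW(S). For each A -> αBβ: add FIRST(β)\{ε} to FOLLOW(B); if β nullable, add FOLLOW(A).
FOLLOW(A) = {$, b}


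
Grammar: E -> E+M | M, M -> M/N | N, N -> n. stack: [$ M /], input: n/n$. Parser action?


no handle; shift 'n'
Action: shift


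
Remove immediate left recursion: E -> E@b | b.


Left-recursive alternatives: E@b; non-recursive: b
Introduce E': E -> bE', E' -> @bE' | ε


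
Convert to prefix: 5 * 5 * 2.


left-to-right (same/higher precedence on left): tree is (* (* 5 5) 2)
Prefix: * * 5 5 2


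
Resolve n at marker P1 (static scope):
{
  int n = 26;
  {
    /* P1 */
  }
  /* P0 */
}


P1's block does not declare n; resolves to the enclosing declaration at depth 0
n = 26


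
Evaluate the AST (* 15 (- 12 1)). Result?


Evaluate inner: (- 12 1) = 11
Evaluate root: (* 15 11) = 165
Result: 165


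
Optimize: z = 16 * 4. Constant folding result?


16 * 4 = 64 at compile time
Optimized: z = 64


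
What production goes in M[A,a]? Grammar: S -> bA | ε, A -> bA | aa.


For [A, a]: 'a' ∈ FIRST(aa)
Entry: A -> aa


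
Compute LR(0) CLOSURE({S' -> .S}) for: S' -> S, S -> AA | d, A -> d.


Start: S' -> .S
For each item with dot before a nonterminal B, add B -> .γ for every B-production
Closure: [S' -> .S, S -> .AA, S -> .d, A -> .d]


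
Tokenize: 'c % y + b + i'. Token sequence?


Scan left to right, longest-match per lexeme
Tokens: ID(c), OP(%), ID(y), OP(+), ID(b), OP(+), ID(i)


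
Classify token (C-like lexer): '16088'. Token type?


Pattern: digits only
Type: INTEGER_LITERAL


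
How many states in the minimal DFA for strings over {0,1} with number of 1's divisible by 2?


Track (count of 1) mod 2: states 0..1, accept at 0
Minimal DFA: 2 states


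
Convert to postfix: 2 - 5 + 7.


Left to right (same or higher precedence on left)
Postfix: 2 5 - 7 +


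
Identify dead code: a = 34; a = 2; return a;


first assignment to a is overwritten before any read
Dead: 'a = 34'


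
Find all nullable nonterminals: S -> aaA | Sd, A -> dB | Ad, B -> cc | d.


A nonterminal is nullable iff some alternative derives ε (directly, or every symbol in it is nullable)
Nullable: {}


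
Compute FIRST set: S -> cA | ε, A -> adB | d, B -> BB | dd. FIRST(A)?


Per alternative of A: FIRST(adB) = {a}; FIRST(d) = {d}
FIRST(A) = {a, d}


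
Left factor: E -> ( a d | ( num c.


Common prefix: '('
Factored: E -> ( E', E' -> a d | num c


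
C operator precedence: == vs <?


'<' is relational (level 7); '==' is equality (level 6)
Higher level binds tighter
'<' has higher precedence than '=='


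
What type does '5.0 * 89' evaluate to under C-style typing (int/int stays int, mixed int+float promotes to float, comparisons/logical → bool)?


Operand types: float * int
Rule: mixed int/float promotes to float; int/int stays int
Result type: float


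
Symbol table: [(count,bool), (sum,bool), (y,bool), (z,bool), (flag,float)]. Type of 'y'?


Lookup 'y' → type bool


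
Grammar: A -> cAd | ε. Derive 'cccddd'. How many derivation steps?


Derivation: A => cAd => ccAdd => cccAddd => cccddd
Steps: 4


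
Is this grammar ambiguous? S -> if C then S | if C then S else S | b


dangling else: 'if C then if C then b else b' parses two ways
Ambiguous


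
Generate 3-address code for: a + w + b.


Break into single-operator statements:
t1 = a + w
t2 = t1 + b


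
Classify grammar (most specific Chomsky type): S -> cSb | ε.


Single nonterminal LHS, but c^n b^n is not regular
Classification: Type 2 (Context-Free)


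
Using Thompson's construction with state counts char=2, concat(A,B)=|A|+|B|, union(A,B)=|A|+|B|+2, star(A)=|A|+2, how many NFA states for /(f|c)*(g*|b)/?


Syntax tree has 4 char leaf(s), 2 union(s), 2 star(s)
chars contribute 4×2 = 8; each union adds +2; each star adds +2
Total: 8 + 4 + 4 = 16 states


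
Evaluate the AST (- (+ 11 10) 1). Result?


Evaluate inner: (+ 11 10) = 21
Evaluate root: (- 21 1) = 20
Result: 20


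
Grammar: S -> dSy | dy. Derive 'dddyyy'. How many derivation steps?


Derivation: S => dSy => ddSyy => dddyyy
Steps: 3


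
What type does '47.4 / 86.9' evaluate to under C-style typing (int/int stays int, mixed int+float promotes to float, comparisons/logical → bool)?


Operand types: float / float
Rule: mixed int/float promotes to float; int/int stays int
Result type: float


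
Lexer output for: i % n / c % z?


Scan left to right, longest-match per lexeme
Tokens: ID(i), OP(%), ID(n), OP(/), ID(c), OP(%), ID(z)


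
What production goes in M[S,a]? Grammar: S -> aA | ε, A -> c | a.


For [S, a]: 'a' ∈ FIRST(aA)
Entry: S -> aA


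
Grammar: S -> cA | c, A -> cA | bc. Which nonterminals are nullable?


A nonterminal is nullable iff some alternative derives ε (directly, or every symbol in it is nullable)
Nullable: {}


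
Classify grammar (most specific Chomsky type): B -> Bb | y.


Left-linear: every RHS is a terminal or one nonterminal followed by a terminal
Classification: Type 3 (Regular)


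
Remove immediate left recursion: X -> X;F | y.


Left-recursive alternatives: X;F; non-recursive: y
Introduce X': X -> yX', X' -> ;FX' | ε


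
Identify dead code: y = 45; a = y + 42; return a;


y is read by a's definition; a is returned
No dead code


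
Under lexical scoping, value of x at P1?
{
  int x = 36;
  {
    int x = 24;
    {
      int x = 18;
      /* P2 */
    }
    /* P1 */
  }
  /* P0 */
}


x declared in the same block as P1
x = 24


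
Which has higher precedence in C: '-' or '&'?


'-' is additive (level 9); '&' is bitwise AND (level 5)
Higher level binds tighter
'-' has higher precedence than '&'


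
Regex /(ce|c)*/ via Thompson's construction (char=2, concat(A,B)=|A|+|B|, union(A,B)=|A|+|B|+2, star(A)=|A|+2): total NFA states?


Syntax tree has 3 char leaf(s), 1 union(s), 1 star(s)
chars contribute 3×2 = 6; each union adds +2; each star adds +2
Total: 6 + 2 + 2 = 10 states


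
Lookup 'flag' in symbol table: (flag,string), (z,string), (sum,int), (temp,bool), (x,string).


Lookup 'flag' → type string


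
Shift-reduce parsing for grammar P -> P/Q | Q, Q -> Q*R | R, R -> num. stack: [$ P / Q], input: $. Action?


handle 'P/Q' on top; lookahead ∈ FOLLOW(P) = {/, $}
Action: reduce (P -> P/Q)


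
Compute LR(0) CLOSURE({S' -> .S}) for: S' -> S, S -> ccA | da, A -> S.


Start: S' -> .S
For each item with dot before a nonterminal B, add B -> .γ for every B-production
Closure: [S' -> .S, S -> .ccA, S -> .da]


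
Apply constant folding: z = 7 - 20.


7 - 20 = -13 at compile time
Optimized: z = -13


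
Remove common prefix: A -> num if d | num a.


Common prefix: 'num'
Factored: A -> num A', A' -> if d | a


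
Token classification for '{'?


Pattern: delimiter/punctuation
Type: PUNCTUATION


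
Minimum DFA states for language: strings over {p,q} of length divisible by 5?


Track length mod 5: states 0..4, accept at 0
Minimal DFA: 5 states


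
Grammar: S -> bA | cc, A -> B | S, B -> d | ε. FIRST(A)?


Per alternative of A: FIRST(B) = {d, ε}; FIRST(S) = {b, c}
FIRST(A) = {b, c, d, ε}


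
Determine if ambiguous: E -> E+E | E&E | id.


'id+id&id' has two parse trees (no precedence encoded between + and &)
Ambiguous


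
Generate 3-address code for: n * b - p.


Break into single-operator statements:
t1 = n * b
t2 = t1 - p


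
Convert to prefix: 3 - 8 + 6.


left-to-right (same/higher precedence on left): tree is (+ (- 3 8) 6)
Prefix: + - 3 8 6


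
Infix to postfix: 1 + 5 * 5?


* has higher precedence, evaluate 5*5 first
Postfix: 1 5 5 * +


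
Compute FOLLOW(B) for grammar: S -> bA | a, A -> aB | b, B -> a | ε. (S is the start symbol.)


$ ∈ FOLLOW(S). For each A -> αBβ: add FIRST(β)\{ε} to FOLLOW(B); if β nullable, add FOLLOW(A).
FOLLOW(B) = {$}


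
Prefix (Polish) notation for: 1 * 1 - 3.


left-to-right (same/higher precedence on left): tree is (- (* 1 1) 3)
Prefix: - * 1 1 3


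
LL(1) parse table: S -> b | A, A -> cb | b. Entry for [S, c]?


For [S, c]: 'c' ∈ FIRST(A)
Entry: S -> A


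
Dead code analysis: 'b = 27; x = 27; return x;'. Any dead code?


b is assigned but never read
Dead: 'b = 27'


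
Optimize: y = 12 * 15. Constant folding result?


12 * 15 = 180 at compile time
Optimized: y = 180


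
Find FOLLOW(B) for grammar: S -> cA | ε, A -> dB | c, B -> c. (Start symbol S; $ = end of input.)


$ ∈ FOLLOW(S). For each A -> αBβ: add FIRST(β)\{ε} to FOLLOW(B); if β nullable, add FOLLOW(A).
FOLLOW(B) = {$}


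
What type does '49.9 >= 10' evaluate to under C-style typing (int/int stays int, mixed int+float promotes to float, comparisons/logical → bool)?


Operand types: float >= int
Rule: comparison yields bool
Result type: bool


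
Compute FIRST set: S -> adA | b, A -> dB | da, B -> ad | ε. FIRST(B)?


Per alternative of B: FIRST(ad) = {a}; FIRST(ε) = {ε}
FIRST(B) = {a, ε}


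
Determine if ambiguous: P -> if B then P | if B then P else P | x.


dangling else: 'if B then if B then x else x' parses two ways
Ambiguous


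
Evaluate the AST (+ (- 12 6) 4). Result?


Evaluate inner: (- 12 6) = 6
Evaluate root: (+ 6 4) = 10
Result: 10


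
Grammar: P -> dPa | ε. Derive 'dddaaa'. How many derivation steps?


Derivation: P => dPa => ddPaa => dddPaaa => dddaaa
Steps: 4


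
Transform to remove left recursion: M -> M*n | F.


Left-recursive alternatives: M*n; non-recursive: F
Introduce M': M -> FM', M' -> *nM' | ε


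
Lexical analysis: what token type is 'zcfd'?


Pattern: letter/underscore followed by alphanumerics, not a keyword
Type: IDENTIFIER


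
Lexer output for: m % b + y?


Scan left to right, longest-match per lexeme
Tokens: ID(m), OP(%), ID(b), OP(+), ID(y)


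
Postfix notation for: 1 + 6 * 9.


* has higher precedence, evaluate 6*9 first
Postfix: 1 6 9 * +


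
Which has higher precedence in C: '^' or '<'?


'<' is relational (level 7); '^' is bitwise XOR (level 4)
Higher level binds tighter
'<' has higher precedence than '^'


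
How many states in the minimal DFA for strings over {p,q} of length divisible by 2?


Track length mod 2: states 0..1, accept at 0
Minimal DFA: 2 states


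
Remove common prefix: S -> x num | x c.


Common prefix: 'x'
Factored: S -> x S', S' -> num | c


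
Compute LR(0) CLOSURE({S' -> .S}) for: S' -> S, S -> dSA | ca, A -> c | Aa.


Start: S' -> .S
For each item with dot before a nonterminal B, add B -> .γ for every B-production
Closure: [S' -> .S, S -> .dSA, S -> .ca]


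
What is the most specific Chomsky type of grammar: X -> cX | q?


Right-linear: every RHS is a terminal or a terminal followed by one nonterminal
Classification: Type 3 (Regular)


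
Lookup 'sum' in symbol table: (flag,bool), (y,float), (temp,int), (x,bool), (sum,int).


Lookup 'sum' → type int


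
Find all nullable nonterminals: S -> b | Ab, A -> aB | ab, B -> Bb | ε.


A nonterminal is nullable iff some alternative derives ε (directly, or every symbol in it is nullable)
Nullable: {B}


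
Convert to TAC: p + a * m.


Break into single-operator statements:
t1 = a * m
t2 = p + t1


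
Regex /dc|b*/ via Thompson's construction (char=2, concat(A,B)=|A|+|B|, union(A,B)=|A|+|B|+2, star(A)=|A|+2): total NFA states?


Syntax tree has 3 char leaf(s), 1 union(s), 1 star(s)
chars contribute 3×2 = 6; each union adds +2; each star adds +2
Total: 6 + 2 + 2 = 10 states


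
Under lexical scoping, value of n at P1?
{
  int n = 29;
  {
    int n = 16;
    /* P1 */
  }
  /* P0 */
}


n declared in the same block as P1
n = 16


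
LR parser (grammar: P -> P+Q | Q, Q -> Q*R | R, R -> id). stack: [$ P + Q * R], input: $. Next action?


handle 'Q*R' on top
Action: reduce (Q -> Q*R)


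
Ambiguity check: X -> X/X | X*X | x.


'x/x*x' has two parse trees (no precedence encoded between / and *)
Ambiguous


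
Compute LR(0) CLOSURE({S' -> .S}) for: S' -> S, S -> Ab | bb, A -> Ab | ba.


Start: S' -> .S
For each item with dot before a nonterminal B, add B -> .γ for every B-production
Closure: [S' -> .S, S -> .Ab, S -> .bb, A -> .Ab, A -> .ba]


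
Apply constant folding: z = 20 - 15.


20 - 15 = 5 at compile time
Optimized: z = 5


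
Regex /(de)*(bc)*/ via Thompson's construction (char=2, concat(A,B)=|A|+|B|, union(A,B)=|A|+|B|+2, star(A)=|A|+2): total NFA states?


Syntax tree has 4 char leaf(s), 0 union(s), 2 star(s)
chars contribute 4×2 = 8; each union adds +2; each star adds +2
Total: 8 + 0 + 4 = 12 states


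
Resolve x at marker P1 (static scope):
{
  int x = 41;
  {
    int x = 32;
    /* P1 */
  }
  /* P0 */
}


x declared in the same block as P1
x = 32


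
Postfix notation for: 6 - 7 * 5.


* has higher precedence, evaluate 7*5 first
Postfix: 6 7 5 * -


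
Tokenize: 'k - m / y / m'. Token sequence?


Scan left to right, longest-match per lexeme
Tokens: ID(k), OP(-), ID(m), OP(/), ID(y), OP(/), ID(m)


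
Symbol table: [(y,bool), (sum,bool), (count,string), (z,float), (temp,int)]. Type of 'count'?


Lookup 'count' → type string


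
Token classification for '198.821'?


Pattern: digits with a decimal point
Type: FLOAT_LITERAL


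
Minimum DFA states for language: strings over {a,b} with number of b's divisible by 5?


Track (count of b) mod 5: states 0..4, accept at 0
Minimal DFA: 5 states


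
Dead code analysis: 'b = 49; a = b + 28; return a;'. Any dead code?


b is read by a's definition; a is returned
No dead code


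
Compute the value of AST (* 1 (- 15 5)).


Evaluate inner: (- 15 5) = 10
Evaluate root: (* 1 10) = 10
Result: 10


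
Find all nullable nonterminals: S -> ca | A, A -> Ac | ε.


A nonterminal is nullable iff some alternative derives ε (directly, or every symbol in it is nullable)
Nullable: {A, S}


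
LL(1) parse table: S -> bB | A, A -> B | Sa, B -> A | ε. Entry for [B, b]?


For [B, b]: 'b' ∈ FIRST(A)
Entry: B -> A


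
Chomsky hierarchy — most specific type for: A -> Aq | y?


Left-linear: every RHS is a terminal or one nonterminal followed by a terminal
Classification: Type 3 (Regular)


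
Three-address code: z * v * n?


Break into single-operator statements:
t1 = z * v
t2 = t1 * n


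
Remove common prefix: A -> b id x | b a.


Common prefix: 'b'
Factored: A -> b A', A' -> id x | a


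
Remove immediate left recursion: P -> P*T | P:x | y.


Left-recursive alternatives: P*T, P:x; non-recursive: y
Introduce P': P -> yP', P' -> *TP' | :xP' | ε


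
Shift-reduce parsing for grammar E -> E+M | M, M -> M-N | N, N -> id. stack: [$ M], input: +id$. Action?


lookahead ∉ {-} so M won't extend; reduce E -> M
Action: reduce (E -> M)


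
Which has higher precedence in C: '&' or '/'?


'/' is multiplicative (level 10); '&' is bitwise AND (level 5)
Higher level binds tighter
'/' has higher precedence than '&'


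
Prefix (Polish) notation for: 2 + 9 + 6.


left-to-right (same/higher precedence on left): tree is (+ (+ 2 9) 6)
Prefix: + + 2 9 6


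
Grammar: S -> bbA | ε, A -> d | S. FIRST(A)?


Per alternative of A: FIRST(d) = {d}; FIRST(S) = {b, ε}
FIRST(A) = {b, d, ε}


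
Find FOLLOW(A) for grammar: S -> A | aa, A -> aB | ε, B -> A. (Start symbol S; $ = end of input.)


$ ∈ FOLLOW(S). For each A -> αBβ: add FIRST(β)\{ε} to FOLLOW(B); if β nullable, add FOLLOW(A).
FOLLOW(A) = {$}


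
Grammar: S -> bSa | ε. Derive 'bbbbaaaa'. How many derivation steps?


Derivation: S => bSa => bbSaa => bbbSaaa => bbbbSaaaa => bbbbaaaa
Steps: 5


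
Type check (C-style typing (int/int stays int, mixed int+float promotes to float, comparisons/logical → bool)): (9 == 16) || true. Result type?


Operand types: bool || bool
Rule: logical operators take bool operands and yield bool
Result type: bool


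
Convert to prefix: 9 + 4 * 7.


'*' binds tighter: tree is (+ 9 (* 4 7))
Prefix: + 9 * 4 7


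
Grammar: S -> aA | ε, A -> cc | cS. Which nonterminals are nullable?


A nonterminal is nullable iff some alternative derives ε (directly, or every symbol in it is nullable)
Nullable: {S}


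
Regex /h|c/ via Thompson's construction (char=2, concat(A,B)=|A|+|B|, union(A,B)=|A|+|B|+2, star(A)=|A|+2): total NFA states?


Syntax tree has 2 char leaf(s), 1 union(s), 0 star(s)
chars contribute 2×2 = 4; each union adds +2; each star adds +2
Total: 4 + 2 + 0 = 6 states


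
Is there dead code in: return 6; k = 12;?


statement follows a return and is unreachable
Dead: 'k = 12'


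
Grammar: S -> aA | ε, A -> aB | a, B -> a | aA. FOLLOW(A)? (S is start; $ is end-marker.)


$ ∈ FOLLOW(S). For each A -> αBβ: add FIRST(β)\{ε} to FOLLOW(B); if β nullable, add FOLLOW(A).
FOLLOW(A) = {$}


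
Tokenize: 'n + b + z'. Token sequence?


Scan left to right, longest-match per lexeme
Tokens: ID(n), OP(+), ID(b), OP(+), ID(z)


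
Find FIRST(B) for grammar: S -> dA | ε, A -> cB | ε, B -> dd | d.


Per alternative of B: FIRST(dd) = {d}; FIRST(d) = {d}
FIRST(B) = {d}


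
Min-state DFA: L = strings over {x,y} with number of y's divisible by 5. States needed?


Track (count of y) mod 5: states 0..4, accept at 0
Minimal DFA: 5 states


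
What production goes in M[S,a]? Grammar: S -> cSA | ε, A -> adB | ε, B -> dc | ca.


For [S, a]: ε is nullable and 'a' ∈ FOLLOW(S)
Entry: S -> ε


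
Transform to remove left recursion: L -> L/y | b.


Left-recursive alternatives: L/y; non-recursive: b
Introduce L': L -> bL', L' -> /yL' | ε


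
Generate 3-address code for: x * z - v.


Break into single-operator statements:
t1 = x * z
t2 = t1 - v


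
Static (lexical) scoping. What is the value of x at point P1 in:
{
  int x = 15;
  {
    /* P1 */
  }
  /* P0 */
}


P1's block does not declare x; resolves to the enclosing declaration at depth 0
x = 15


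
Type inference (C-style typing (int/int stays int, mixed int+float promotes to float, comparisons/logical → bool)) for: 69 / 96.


Operand types: int / int
Rule: mixed int/float promotes to float; int/int stays int
Result type: int


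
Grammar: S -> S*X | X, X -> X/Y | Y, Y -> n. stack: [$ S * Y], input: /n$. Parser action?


'Y' (not preceded by X/) is the handle for X -> Y
Action: reduce (X -> Y)


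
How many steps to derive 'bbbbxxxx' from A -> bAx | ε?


Derivation: A => bAx => bbAxx => bbbAxxx => bbbbAxxxx => bbbbxxxx
Steps: 5


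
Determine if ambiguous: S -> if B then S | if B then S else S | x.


dangling else: 'if B then if B then x else x' parses two ways
Ambiguous


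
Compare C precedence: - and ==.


'-' is additive (level 9); '==' is equality (level 6)
Higher level binds tighter
'-' has higher precedence than '=='


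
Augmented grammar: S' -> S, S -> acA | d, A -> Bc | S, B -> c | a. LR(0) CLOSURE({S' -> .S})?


Start: S' -> .S
For each item with dot before a nonterminal B, add B -> .γ for every B-production
Closure: [S' -> .S, S -> .acA, S -> .d]
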